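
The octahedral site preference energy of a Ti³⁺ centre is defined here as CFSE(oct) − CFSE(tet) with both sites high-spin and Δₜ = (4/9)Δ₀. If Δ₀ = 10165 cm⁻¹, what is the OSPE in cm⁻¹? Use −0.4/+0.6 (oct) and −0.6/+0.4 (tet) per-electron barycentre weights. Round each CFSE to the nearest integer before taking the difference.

-1355

Ti³⁺: group 4, so d-count = 4 − 3 = 1.
Octahedral (high-spin): t2g^1 e_g^0, CFSE = 1(−0.4) + 0(+0.6) = -0.4Δ₀ = -0.4 × 10165 = -4066 cm⁻¹.
In a tetrahedral site the filling is e^1 t2^0: CFSE(tet) = -0.6Δₜ = -0.6 × (4/9)(10165) = -2711 cm⁻¹.
OSPE = -4066 − (-2711) = -1355 cm⁻¹.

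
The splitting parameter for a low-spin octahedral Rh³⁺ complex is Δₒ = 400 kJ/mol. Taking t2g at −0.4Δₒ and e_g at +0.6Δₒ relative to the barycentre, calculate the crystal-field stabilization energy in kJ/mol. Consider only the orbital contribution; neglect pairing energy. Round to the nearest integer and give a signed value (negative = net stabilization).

Rh is in group 9, so Rh³⁺ is d⁶ (9 − 3 = 6).
Configuration: t2g^6 e_g^0.
The orbital stabilization is -2.4Δₒ = -2.4 × 400 = -960 kJ/mol.

-960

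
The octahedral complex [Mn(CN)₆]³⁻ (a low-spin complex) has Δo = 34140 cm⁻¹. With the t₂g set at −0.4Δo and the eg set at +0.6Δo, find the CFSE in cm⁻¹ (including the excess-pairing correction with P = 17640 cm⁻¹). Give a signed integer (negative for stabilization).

Each CN⁻ contributes -1; 6 × (-1) = -6. With overall charge -3, Mn is in the +3 oxidation state.
Mn is in group 7, so Mn³⁺ is d⁴ (7 − 3 = 4).
The d⁴ electrons fill as t₂g⁴ eg⁰.
CFSE(orbital) = 4×(-0.4Δo) + 0×(0.6Δo) = -1.6Δo; with Δo = 34140 cm⁻¹ that is -54624 cm⁻¹.
High-spin d⁴ would be t₂g³ eg¹ with 0 pairs; low-spin has 1, so 1 excess pair costs +1P = +17640 cm⁻¹.
Overall CFSE = -54624 + 17640 = -36984 cm⁻¹.

-36984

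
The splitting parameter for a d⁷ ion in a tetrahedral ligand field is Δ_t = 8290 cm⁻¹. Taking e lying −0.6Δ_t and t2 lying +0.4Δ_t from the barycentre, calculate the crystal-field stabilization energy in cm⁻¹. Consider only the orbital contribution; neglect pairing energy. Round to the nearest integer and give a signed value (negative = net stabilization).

-9948

With tetrahedral geometry the complex is necessarily high-spin.
Configuration: e^4 t2^3.
CFSE(orbital) = 4×(-0.6Δ_t) + 3×(0.4Δ_t) = -1.2Δ_t; with Δ_t = 8290 cm⁻¹ that is -9948 cm⁻¹.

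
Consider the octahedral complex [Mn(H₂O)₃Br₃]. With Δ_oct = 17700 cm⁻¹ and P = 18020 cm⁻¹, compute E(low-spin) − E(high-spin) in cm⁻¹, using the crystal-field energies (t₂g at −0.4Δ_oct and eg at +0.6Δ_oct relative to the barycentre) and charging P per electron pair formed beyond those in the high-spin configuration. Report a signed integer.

Ligand charges: 3×(+0) from H₂O and 3×(-1) from Br⁻ sum to -3; with overall charge +0, Mn is +3.
Mn is in group 7, so Mn³⁺ is d⁴ (7 − 3 = 4).
High-spin d⁴ fills as t₂g³ eg¹ with CFSE 3(−0.4) + 1(+0.6) = -0.6Δ_oct = -10620 cm⁻¹.
For low-spin the configuration is t₂g⁴ eg⁰: orbital energy -1.6 × 17700 = -28320 cm⁻¹, and 1 additional pair relative to high-spin adds 18020 cm⁻¹, giving -10300 cm⁻¹.
The difference is -10300 − (-10620) = 320 cm⁻¹, so high-spin lies lower.

320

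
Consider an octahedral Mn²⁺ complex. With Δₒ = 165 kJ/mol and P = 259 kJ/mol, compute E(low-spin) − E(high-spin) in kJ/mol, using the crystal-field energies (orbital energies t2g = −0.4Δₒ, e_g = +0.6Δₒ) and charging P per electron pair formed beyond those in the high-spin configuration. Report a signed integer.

188

Mn sits in group 7; removing 2 electrons leaves Mn²⁺ with 7 − 2 = 5 d electrons.
High-spin d⁵ fills as t2g^3 e_g^2 with CFSE 3(−0.4) + 2(+0.6) = 0.0Δₒ = 0 kJ/mol.
For low-spin the configuration is t2g^5 e_g^0: orbital energy -2.0 × 165 = -330 kJ/mol, and 2 additional pairs relative to high-spin add 518 kJ/mol, giving 188 kJ/mol.
E(LS) − E(HS) = 188 − (0) = 188 kJ/mol.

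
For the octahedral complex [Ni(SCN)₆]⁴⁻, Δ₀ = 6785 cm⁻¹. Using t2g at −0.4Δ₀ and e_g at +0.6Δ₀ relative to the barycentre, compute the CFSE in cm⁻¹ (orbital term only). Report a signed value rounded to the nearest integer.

-8142

Each SCN⁻ contributes -1; 6 × (-1) = -6. With overall charge -4, Ni is in the +2 oxidation state.
Ni is in group 10, so Ni²⁺ is d⁸ (10 − 2 = 8).
Configuration: t2g^6 e_g^2.
The orbital stabilization is -1.2Δ₀ = -1.2 × 6785 = -8142 cm⁻¹.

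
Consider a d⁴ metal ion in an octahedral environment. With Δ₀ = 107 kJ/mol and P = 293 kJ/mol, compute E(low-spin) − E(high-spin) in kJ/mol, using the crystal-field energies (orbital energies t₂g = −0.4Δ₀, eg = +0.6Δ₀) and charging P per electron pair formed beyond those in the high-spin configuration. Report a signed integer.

186

High-spin: t₂g³ eg¹, CFSE = -0.6Δ₀ = -64 kJ/mol.
Low-spin t₂g⁴ eg⁰ gives -1.6Δ₀ = -171 kJ/mol, but forming 1 extra pair costs 1P = 293 kJ/mol, so E(LS) = -171 + 293 = 122 kJ/mol.
E(LS) − E(HS) = 122 − (-64) = 186 kJ/mol.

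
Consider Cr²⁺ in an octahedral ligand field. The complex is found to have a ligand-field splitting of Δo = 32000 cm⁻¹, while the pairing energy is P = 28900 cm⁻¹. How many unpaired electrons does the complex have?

Cr sits in group 6; removing 2 electrons leaves Cr²⁺ with 6 − 2 = 4 d electrons.
With Δo > P the complex is low-spin.
Configuration: t2g^4 e_g^0.
Unpaired electrons: 2.

2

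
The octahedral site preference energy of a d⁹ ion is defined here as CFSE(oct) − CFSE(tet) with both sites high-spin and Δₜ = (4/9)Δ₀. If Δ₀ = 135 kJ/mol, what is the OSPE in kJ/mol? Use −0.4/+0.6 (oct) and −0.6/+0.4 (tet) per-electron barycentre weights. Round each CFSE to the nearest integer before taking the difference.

Octahedral (high-spin): t₂g⁶ eg³, CFSE = 6(−0.4) + 3(+0.6) = -0.6Δ₀ = -0.6 × 135 = -81 kJ/mol.
In a tetrahedral site the filling is e⁴ t₂⁵: CFSE(tet) = -0.4Δₜ = -0.4 × (4/9)(135) = -24 kJ/mol.
OSPE = -81 − (-24) = -57 kJ/mol.

-57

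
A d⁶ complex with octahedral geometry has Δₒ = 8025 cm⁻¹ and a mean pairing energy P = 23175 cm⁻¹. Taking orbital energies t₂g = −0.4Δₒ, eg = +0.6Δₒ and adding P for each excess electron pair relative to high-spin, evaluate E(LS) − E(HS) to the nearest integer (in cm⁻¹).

30300

High-spin: t₂g⁴ eg², CFSE = -0.4Δₒ = -3210 cm⁻¹.
Low-spin t₂g⁶ eg⁰ gives -2.4Δₒ = -19260 cm⁻¹, but forming 2 extra pairs costs 2P = 46350 cm⁻¹, so E(LS) = -19260 + 46350 = 27090 cm⁻¹.
Thus E(LS) − E(HS) = 30300 cm⁻¹.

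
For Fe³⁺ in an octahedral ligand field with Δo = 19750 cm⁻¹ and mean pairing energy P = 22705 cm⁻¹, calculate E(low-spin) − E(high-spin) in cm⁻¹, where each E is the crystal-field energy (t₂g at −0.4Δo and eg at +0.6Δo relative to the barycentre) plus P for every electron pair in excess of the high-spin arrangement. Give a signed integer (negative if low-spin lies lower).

5910

Fe is in group 8, so Fe³⁺ is d⁵ (8 − 3 = 5).
High-spin: t₂g³ eg², CFSE = 0.0Δo = 0 cm⁻¹.
Low-spin t₂g⁵ eg⁰ gives -2.0Δo = -39500 cm⁻¹, but forming 2 extra pairs costs 2P = 45410 cm⁻¹, so E(LS) = -39500 + 45410 = 5910 cm⁻¹.
Thus E(LS) − E(HS) = 5910 cm⁻¹.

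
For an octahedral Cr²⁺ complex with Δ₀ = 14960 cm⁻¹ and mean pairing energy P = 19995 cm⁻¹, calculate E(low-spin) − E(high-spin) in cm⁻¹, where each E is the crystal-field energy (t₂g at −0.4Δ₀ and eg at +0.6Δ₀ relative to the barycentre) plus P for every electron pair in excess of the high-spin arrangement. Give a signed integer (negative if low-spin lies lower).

5035

Group 6 minus oxidation state +2 gives a d⁴ configuration for Cr²⁺.
High-spin: t₂g³ eg¹, CFSE = -0.6Δ₀ = -8976 cm⁻¹.
Low-spin t₂g⁴ eg⁰ gives -1.6Δ₀ = -23936 cm⁻¹, but forming 1 extra pair costs 1P = 19995 cm⁻¹, so E(LS) = -23936 + 19995 = -3941 cm⁻¹.
The difference is -3941 − (-8976) = 5035 cm⁻¹, so high-spin lies lower.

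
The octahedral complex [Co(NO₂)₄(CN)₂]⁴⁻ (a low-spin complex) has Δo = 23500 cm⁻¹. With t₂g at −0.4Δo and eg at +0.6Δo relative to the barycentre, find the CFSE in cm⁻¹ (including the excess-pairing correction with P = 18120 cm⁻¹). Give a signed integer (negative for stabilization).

Ligand charges: 4×(-1) from NO₂⁻ and 2×(-1) from CN⁻ sum to -6; with overall charge -4, Co is +2.
Co is in group 9, so Co²⁺ is d⁷ (9 − 2 = 7).
Configuration: t₂g⁶ eg¹.
CFSE(orbital) = 6×(-0.4Δo) + 1×(0.6Δo) = -1.8Δo; with Δo = 23500 cm⁻¹ that is -42300 cm⁻¹.
Pairing penalty: 3 pairs vs 2 in the high-spin reference → 1 extra × P = 18120 cm⁻¹.
Combining: -42300 + 18120 = -24180 cm⁻¹.

-24180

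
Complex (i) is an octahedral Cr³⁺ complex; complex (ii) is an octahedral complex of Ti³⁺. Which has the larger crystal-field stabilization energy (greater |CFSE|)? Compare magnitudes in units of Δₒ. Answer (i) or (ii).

(i)

(i): Cr is in group 6, so Cr³⁺ is d³ (6 − 3 = 3); For octahedral d³ the high- and low-spin configurations coincide; t2g^3 e_g^0, CFSE = -1.2Δₒ.
(ii): Ti³⁺: group 4, so d-count = 4 − 3 = 1; t2g^1 e_g^0, CFSE = -0.4Δₒ.
So (i) has the larger |CFSE|.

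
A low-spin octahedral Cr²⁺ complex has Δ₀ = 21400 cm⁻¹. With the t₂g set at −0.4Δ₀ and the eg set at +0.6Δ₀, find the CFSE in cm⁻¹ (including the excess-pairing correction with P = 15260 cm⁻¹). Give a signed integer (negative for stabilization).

Cr is in group 6, so Cr²⁺ is d⁴ (6 − 2 = 4).
Electron filling gives t₂g⁴ eg⁰.
Orbital CFSE = 4(-0.4) + 0(0.6) = -1.6Δ₀ = -1.6 × 21400 = -34240 cm⁻¹.
High-spin d⁴ would be t₂g³ eg¹ with 0 pairs; low-spin has 1, so 1 excess pair costs +1P = +15260 cm⁻¹.
Overall CFSE = -34240 + 15260 = -18980 cm⁻¹.

-18980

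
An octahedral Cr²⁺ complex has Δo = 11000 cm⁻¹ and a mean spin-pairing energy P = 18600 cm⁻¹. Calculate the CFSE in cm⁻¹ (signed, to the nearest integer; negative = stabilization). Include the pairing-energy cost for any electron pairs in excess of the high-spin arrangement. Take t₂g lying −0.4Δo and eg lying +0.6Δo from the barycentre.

Group 6 minus oxidation state +2 gives a d⁴ configuration for Cr²⁺.
Here Δo < P (11000 < 18600), so the high-spin state is favoured.
That gives t₂g³ eg¹.
Orbital CFSE = -0.6Δo = -0.6 × 11000 = -6600 cm⁻¹.
High-spin has no excess pairs, so no pairing correction applies.

-6600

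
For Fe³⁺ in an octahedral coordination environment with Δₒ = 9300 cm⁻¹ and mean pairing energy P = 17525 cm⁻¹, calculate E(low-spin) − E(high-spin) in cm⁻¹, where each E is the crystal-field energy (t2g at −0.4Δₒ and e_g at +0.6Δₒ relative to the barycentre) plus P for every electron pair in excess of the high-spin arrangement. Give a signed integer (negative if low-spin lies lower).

16450

Fe³⁺: group 8, so d-count = 8 − 3 = 5.
High-spin d⁵ fills as t2g^3 e_g^2 with CFSE 3(−0.4) + 2(+0.6) = 0.0Δₒ = 0 cm⁻¹.
Low-spin t2g^5 e_g^0 gives -2.0Δₒ = -18600 cm⁻¹, but forming 2 extra pairs costs 2P = 35050 cm⁻¹, so E(LS) = -18600 + 35050 = 16450 cm⁻¹.
E(LS) − E(HS) = 16450 − (0) = 16450 cm⁻¹.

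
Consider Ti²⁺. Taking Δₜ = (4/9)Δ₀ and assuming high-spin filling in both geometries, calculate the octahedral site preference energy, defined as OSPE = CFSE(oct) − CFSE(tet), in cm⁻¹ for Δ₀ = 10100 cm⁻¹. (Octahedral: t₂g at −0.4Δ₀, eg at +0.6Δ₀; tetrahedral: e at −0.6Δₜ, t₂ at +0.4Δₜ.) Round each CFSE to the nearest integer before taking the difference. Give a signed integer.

-2693

Ti sits in group 4; removing 2 electrons leaves Ti²⁺ with 4 − 2 = 2 d electrons.
Octahedral (high-spin): t₂g² eg⁰, CFSE = 2(−0.4) + 0(+0.6) = -0.8Δ₀ = -0.8 × 10100 = -8080 cm⁻¹.
Tetrahedral: e² t₂⁰, CFSE = 2(−0.6) + 0(+0.4) = -1.2Δₜ = -1.2 × (4/9) × 10100 = -5387 cm⁻¹.
OSPE = -8080 − (-5387) = -2693 cm⁻¹.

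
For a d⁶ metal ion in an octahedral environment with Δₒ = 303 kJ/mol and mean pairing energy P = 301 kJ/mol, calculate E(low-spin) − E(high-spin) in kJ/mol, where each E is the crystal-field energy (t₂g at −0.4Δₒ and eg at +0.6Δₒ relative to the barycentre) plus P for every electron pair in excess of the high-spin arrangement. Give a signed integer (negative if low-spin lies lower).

-4

High-spin d⁶ fills as t₂g⁴ eg² with CFSE 4(−0.4) + 2(+0.6) = -0.4Δₒ = -121 kJ/mol.
For low-spin the configuration is t₂g⁶ eg⁰: orbital energy -2.4 × 303 = -727 kJ/mol, and 2 additional pairs relative to high-spin add 602 kJ/mol, giving -125 kJ/mol.
E(LS) − E(HS) = -125 − (-121) = -4 kJ/mol.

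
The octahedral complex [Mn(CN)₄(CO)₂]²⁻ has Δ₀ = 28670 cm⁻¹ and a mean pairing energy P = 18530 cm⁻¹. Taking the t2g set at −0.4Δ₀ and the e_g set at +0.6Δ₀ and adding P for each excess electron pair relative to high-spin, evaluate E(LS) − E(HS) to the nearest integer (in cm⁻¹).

-20280

Ligand charges: 4×(-1) from CN⁻ and 2×(+0) from CO sum to -4; with overall charge -2, Mn is +2.
Group 7 minus oxidation state +2 gives a d⁵ configuration for Mn²⁺.
High-spin d⁵ fills as t2g^3 e_g^2 with CFSE 3(−0.4) + 2(+0.6) = 0.0Δ₀ = 0 cm⁻¹.
Low-spin: t2g^5 e_g^0, orbital CFSE = -2.0Δ₀ = -57340 cm⁻¹; plus 2 excess pairs × P = +37060 cm⁻¹; total -20280 cm⁻¹.
E(LS) − E(HS) = -20280 − (0) = -20280 cm⁻¹.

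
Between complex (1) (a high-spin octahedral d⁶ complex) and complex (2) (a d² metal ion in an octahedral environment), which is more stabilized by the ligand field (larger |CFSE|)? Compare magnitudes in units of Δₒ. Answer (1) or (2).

(2)

(1): t₂g⁴ eg², CFSE = -0.4Δₒ.
(2): t₂g² eg⁰, CFSE = -0.8Δₒ.
So (2) has the larger |CFSE|.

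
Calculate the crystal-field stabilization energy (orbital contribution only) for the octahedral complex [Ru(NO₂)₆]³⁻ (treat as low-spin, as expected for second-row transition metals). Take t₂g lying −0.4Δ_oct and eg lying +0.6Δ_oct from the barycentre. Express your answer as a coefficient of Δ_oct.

-2.0 Δ_oct

Each NO₂⁻ contributes -1; 6 × (-1) = -6. With overall charge -3, Ru is in the +3 oxidation state.
Ru sits in group 8; removing 3 electrons leaves Ru³⁺ with 8 − 3 = 5 d electrons.
Configuration: t₂g⁵ eg⁰.
CFSE = 5(-0.4Δ_oct) + 0(0.6Δ_oct) = -2.0Δ_oct + 0.0Δ_oct = -2.0Δ_oct.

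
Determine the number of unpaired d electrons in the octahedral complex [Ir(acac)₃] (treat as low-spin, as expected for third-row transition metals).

Each acac⁻ contributes -1; 3 × (-1) = -3. With overall charge +0, Ir is in the +3 oxidation state.
Ir is in group 9, so Ir³⁺ is d⁶ (9 − 3 = 6).
Configuration: t2g^6 e_g^0, giving 0 unpaired electrons.

0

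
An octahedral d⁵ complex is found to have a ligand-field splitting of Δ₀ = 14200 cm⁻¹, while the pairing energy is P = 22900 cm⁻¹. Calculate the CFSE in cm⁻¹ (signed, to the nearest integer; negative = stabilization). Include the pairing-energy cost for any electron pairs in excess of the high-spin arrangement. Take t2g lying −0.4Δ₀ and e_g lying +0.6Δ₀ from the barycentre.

Here Δ₀ < P (14200 < 22900), so the high-spin state is favoured.
That gives t2g^3 e_g^2.
Orbital CFSE = 0.0Δ₀ = 0.0 × 14200 = 0 cm⁻¹.
High-spin has no excess pairs, so no pairing correction applies.

0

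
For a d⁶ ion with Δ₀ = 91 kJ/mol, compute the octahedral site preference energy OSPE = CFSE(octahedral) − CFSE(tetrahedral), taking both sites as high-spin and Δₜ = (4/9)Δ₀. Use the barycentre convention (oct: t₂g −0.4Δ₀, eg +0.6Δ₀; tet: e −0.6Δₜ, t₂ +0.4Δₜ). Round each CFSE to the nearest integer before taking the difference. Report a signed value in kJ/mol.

In an octahedral site d⁶ (HS) is t₂g⁴ eg², giving CFSE(oct) = -0.4Δ₀ = -36 kJ/mol.
Tetrahedral e³ t₂³ gives -0.6Δₜ = -0.6 × (4/9) × 91 = -24 kJ/mol.
OSPE = CFSE(oct) − CFSE(tet) = -36 − (-24) = -12 kJ/mol.

-12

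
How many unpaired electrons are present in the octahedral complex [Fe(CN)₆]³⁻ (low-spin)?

1

Each CN⁻ contributes -1; 6 × (-1) = -6. With overall charge -3, Fe is in the +3 oxidation state.
Fe³⁺: group 8, so d-count = 8 − 3 = 5.
Configuration: t₂g⁵ eg⁰, giving 1 unpaired electron.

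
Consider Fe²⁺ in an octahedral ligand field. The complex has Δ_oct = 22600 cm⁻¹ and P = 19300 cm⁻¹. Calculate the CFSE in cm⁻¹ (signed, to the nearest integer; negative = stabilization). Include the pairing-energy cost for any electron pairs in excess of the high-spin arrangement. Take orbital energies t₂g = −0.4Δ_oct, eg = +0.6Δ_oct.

-15640

Group 8 minus oxidation state +2 gives a d⁶ configuration for Fe²⁺.
Here Δ_oct > P (22600 > 19300), so the low-spin state is favoured.
Configuration: t₂g⁶ eg⁰.
Orbital CFSE = -2.4Δ_oct = -2.4 × 22600 = -54240 cm⁻¹.
Excess pairs vs high-spin: 3 − 1 = 2; pairing cost = +38600 cm⁻¹.
Net CFSE = -54240 + 38600 = -15640 cm⁻¹.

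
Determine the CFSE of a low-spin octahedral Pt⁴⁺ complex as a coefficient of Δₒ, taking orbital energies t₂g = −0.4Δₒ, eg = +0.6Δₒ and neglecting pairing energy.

-2.4 Δₒ

Pt sits in group 10; removing 4 electrons leaves Pt⁴⁺ with 10 − 4 = 6 d electrons.
Configuration: t₂g⁶ eg⁰.
CFSE = 6(-0.4Δₒ) + 0(0.6Δₒ) = -2.4Δₒ + 0.0Δₒ = -2.4Δₒ.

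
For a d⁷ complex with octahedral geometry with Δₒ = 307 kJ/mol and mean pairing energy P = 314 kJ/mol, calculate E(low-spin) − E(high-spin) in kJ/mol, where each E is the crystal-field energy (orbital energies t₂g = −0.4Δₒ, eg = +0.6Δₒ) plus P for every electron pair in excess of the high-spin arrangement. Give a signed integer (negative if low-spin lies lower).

7

High-spin: t₂g⁵ eg², CFSE = -0.8Δₒ = -246 kJ/mol.
Low-spin: t₂g⁶ eg¹, orbital CFSE = -1.8Δₒ = -553 kJ/mol; plus 1 excess pair × P = +314 kJ/mol; total -239 kJ/mol.
E(LS) − E(HS) = -239 − (-246) = 7 kJ/mol.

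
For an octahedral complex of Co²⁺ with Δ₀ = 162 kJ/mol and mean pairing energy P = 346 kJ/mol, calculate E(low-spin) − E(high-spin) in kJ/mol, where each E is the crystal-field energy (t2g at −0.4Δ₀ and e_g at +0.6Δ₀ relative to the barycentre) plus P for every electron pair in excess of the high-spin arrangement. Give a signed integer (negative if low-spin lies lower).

Co sits in group 9; removing 2 electrons leaves Co²⁺ with 9 − 2 = 7 d electrons.
High-spin d⁷ fills as t2g^5 e_g^2 with CFSE 5(−0.4) + 2(+0.6) = -0.8Δ₀ = -130 kJ/mol.
Low-spin t2g^6 e_g^1 gives -1.8Δ₀ = -292 kJ/mol, but forming 1 extra pair costs 1P = 346 kJ/mol, so E(LS) = -292 + 346 = 54 kJ/mol.
E(LS) − E(HS) = 54 − (-130) = 184 kJ/mol.

184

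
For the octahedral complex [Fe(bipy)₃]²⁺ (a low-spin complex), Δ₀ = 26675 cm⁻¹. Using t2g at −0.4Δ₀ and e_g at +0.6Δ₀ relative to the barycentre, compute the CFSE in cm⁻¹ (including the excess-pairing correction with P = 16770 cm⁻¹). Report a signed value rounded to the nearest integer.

bipy is neutral, so the +2 overall charge sits on Fe: oxidation state +2.
Fe²⁺: group 8, so d-count = 8 − 2 = 6.
The d⁶ electrons fill as t2g^6 e_g^0.
CFSE(orbital) = 6×(-0.4Δ₀) + 0×(0.6Δ₀) = -2.4Δ₀; with Δ₀ = 26675 cm⁻¹ that is -64020 cm⁻¹.
High-spin d⁶ would be t2g^4 e_g^2 with 1 pair; low-spin has 3, so 2 excess pairs cost +2P = +33540 cm⁻¹.
Combining: -64020 + 33540 = -30480 cm⁻¹.

-30480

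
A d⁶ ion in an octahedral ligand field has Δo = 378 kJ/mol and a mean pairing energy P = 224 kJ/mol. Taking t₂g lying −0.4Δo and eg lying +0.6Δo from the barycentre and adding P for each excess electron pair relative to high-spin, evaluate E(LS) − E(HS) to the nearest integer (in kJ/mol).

High-spin: t₂g⁴ eg², CFSE = -0.4Δo = -151 kJ/mol.
Low-spin: t₂g⁶ eg⁰, orbital CFSE = -2.4Δo = -907 kJ/mol; plus 2 excess pairs × P = +448 kJ/mol; total -459 kJ/mol.
E(LS) − E(HS) = -459 − (-151) = -308 kJ/mol.

-308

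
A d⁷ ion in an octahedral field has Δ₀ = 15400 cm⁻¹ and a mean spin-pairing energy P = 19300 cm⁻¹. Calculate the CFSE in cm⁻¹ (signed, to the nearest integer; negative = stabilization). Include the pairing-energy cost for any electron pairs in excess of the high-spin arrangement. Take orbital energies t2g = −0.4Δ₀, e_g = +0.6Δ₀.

-12320

Here Δ₀ < P (15400 < 19300), so the high-spin state is favoured.
That gives t2g^5 e_g^2.
Orbital CFSE = -0.8Δ₀ = -0.8 × 15400 = -12320 cm⁻¹.
High-spin has no excess pairs, so no pairing correction applies.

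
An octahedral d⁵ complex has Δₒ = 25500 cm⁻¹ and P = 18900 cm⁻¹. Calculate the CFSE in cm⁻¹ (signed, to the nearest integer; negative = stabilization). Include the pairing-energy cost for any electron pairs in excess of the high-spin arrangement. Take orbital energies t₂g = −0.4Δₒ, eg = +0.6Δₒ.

With Δₒ > P the complex is low-spin.
Configuration: t₂g⁵ eg⁰.
Orbital CFSE = -2.0Δₒ = -2.0 × 25500 = -51000 cm⁻¹.
Excess pairs vs high-spin: 2 − 0 = 2; pairing cost = +37800 cm⁻¹.
Net CFSE = -51000 + 37800 = -13200 cm⁻¹.

-13200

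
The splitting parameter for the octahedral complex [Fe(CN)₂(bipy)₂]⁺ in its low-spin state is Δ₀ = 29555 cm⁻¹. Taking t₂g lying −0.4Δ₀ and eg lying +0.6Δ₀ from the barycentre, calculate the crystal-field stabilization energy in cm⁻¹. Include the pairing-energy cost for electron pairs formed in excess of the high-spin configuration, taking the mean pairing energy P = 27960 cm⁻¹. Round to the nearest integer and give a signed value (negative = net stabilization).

-3190

Ligand charges: 2×(-1) from CN⁻ and 2×(+0) from bipy sum to -2; with overall charge +1, Fe is +3.
Fe sits in group 8; removing 3 electrons leaves Fe³⁺ with 8 − 3 = 5 d electrons.
The d⁵ electrons fill as t₂g⁵ eg⁰.
CFSE(orbital) = 5×(-0.4Δ₀) + 0×(0.6Δ₀) = -2.0Δ₀; with Δ₀ = 29555 cm⁻¹ that is -59110 cm⁻¹.
High-spin d⁵ would be t₂g³ eg² with 0 pairs; low-spin has 2, so 2 excess pairs cost +2P = +55920 cm⁻¹.
Net CFSE = -59110 + 55920 = -3190 cm⁻¹.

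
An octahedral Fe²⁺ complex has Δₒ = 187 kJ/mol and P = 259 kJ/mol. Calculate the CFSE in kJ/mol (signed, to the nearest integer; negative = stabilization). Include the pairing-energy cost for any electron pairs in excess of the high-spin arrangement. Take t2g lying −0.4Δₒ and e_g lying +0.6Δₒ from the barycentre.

Fe²⁺: group 8, so d-count = 8 − 2 = 6.
With Δₒ < P the complex is high-spin.
Filling d⁶ accordingly: t2g^4 e_g^2.
Orbital CFSE = -0.4Δₒ = -0.4 × 187 = -75 kJ/mol.
High-spin has no excess pairs, so no pairing correction applies.

-75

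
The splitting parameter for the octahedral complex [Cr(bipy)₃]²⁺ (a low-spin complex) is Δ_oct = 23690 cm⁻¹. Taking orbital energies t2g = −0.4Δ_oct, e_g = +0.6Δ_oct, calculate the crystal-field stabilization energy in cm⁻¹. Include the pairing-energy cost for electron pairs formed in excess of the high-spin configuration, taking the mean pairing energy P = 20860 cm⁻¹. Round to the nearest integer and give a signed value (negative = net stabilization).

bipy is neutral, so the +2 overall charge sits on Cr: oxidation state +2.
Cr sits in group 6; removing 2 electrons leaves Cr²⁺ with 6 − 2 = 4 d electrons.
Electron filling gives t2g^4 e_g^0.
The orbital stabilization is -1.6Δ_oct = -1.6 × 23690 = -37904 cm⁻¹.
Pairing penalty: 1 pair vs 0 in the high-spin reference → 1 extra × P = 20860 cm⁻¹.
Combining: -37904 + 20860 = -17044 cm⁻¹.

-17044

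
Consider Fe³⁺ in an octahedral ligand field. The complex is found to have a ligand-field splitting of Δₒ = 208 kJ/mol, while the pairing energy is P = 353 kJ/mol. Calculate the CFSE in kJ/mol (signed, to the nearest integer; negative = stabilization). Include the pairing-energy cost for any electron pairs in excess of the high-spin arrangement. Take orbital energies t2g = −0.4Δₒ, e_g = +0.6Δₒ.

0

Fe sits in group 8; removing 3 electrons leaves Fe³⁺ with 8 − 3 = 5 d electrons.
Since Δₒ = 208 kJ/mol < P = 353 kJ/mol, the complex adopts the high-spin configuration.
Configuration: t2g^3 e_g^2.
Orbital CFSE = 0.0Δₒ = 0.0 × 208 = 0 kJ/mol.
High-spin has no excess pairs, so no pairing correction applies.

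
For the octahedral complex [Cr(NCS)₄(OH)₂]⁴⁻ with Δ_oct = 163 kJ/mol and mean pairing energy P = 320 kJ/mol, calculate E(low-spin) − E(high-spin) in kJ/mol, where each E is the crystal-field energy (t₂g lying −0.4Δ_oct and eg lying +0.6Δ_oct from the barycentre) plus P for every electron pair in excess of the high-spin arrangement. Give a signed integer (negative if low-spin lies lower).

Ligand charges: 4×(-1) from NCS⁻ and 2×(-1) from OH⁻ sum to -6; with overall charge -4, Cr is +2.
Cr²⁺: group 6, so d-count = 6 − 2 = 4.
In the high-spin limit (t₂g³ eg¹) the orbital term is -0.6Δ_oct = -98 kJ/mol, with no excess pairing.
Low-spin: t₂g⁴ eg⁰, orbital CFSE = -1.6Δ_oct = -261 kJ/mol; plus 1 excess pair × P = +320 kJ/mol; total 59 kJ/mol.
The difference is 59 − (-98) = 157 kJ/mol, so high-spin lies lower.

157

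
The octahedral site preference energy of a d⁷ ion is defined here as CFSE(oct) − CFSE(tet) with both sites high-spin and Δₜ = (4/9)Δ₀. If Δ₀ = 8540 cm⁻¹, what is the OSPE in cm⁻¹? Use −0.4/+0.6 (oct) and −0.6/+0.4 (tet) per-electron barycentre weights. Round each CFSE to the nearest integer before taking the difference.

-2277

In an octahedral site d⁷ (HS) is t₂g⁵ eg², giving CFSE(oct) = -0.8Δ₀ = -6832 cm⁻¹.
In a tetrahedral site the filling is e⁴ t₂³: CFSE(tet) = -1.2Δₜ = -1.2 × (4/9)(8540) = -4555 cm⁻¹.
OSPE = -6832 − (-4555) = -2277 cm⁻¹.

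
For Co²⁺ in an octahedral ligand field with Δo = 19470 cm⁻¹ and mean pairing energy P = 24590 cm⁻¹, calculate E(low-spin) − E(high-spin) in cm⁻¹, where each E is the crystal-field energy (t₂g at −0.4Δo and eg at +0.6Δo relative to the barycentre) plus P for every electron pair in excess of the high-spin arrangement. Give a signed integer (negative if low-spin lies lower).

Co sits in group 9; removing 2 electrons leaves Co²⁺ with 9 − 2 = 7 d electrons.
High-spin d⁷ fills as t₂g⁵ eg² with CFSE 5(−0.4) + 2(+0.6) = -0.8Δo = -15576 cm⁻¹.
Low-spin t₂g⁶ eg¹ gives -1.8Δo = -35046 cm⁻¹, but forming 1 extra pair costs 1P = 24590 cm⁻¹, so E(LS) = -35046 + 24590 = -10456 cm⁻¹.
The difference is -10456 − (-15576) = 5120 cm⁻¹, so high-spin lies lower.

5120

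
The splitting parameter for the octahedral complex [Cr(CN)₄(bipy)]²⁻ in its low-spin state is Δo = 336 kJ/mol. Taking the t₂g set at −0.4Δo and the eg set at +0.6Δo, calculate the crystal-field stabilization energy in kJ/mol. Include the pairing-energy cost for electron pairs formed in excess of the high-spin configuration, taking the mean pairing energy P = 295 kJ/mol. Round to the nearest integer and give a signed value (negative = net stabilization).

-243

Ligand charges: 4×(-1) from CN⁻ and 1×(+0) from bipy sum to -4; with overall charge -2, Cr is +2.
Group 6 minus oxidation state +2 gives a d⁴ configuration for Cr²⁺.
Electron filling gives t₂g⁴ eg⁰.
CFSE(orbital) = 4×(-0.4Δo) + 0×(0.6Δo) = -1.6Δo; with Δo = 336 kJ/mol that is -538 kJ/mol.
High-spin d⁴ would be t₂g³ eg¹ with 0 pairs; low-spin has 1, so 1 excess pair costs +1P = +295 kJ/mol.
Overall CFSE = -538 + 295 = -243 kJ/mol.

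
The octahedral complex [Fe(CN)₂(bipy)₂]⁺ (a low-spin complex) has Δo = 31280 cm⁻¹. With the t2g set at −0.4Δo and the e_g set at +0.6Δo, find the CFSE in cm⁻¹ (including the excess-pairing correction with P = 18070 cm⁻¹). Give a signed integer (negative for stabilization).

-26420

Ligand charges: 2×(-1) from CN⁻ and 2×(+0) from bipy sum to -2; with overall charge +1, Fe is +3.
Fe is in group 8, so Fe³⁺ is d⁵ (8 − 3 = 5).
Electron filling gives t2g^5 e_g^0.
The orbital stabilization is -2.0Δo = -2.0 × 31280 = -62560 cm⁻¹.
High-spin d⁵ would be t2g^3 e_g^2 with 0 pairs; low-spin has 2, so 2 excess pairs cost +2P = +36140 cm⁻¹.
Overall CFSE = -62560 + 36140 = -26420 cm⁻¹.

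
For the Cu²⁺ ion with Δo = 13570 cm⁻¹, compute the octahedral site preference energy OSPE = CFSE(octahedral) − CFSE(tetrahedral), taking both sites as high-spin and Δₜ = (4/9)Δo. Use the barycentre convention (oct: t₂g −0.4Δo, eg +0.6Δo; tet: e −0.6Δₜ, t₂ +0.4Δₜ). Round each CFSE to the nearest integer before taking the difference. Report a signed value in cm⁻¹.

Cu²⁺: group 11, so d-count = 11 − 2 = 9.
In an octahedral site d⁹ (HS) is t2g^6 e_g^3, giving CFSE(oct) = -0.6Δo = -8142 cm⁻¹.
Tetrahedral: e^4 t2^5, CFSE = 4(−0.6) + 5(+0.4) = -0.4Δₜ = -0.4 × (4/9) × 13570 = -2412 cm⁻¹.
Subtracting, OSPE = -8142 − (-2412) = -5730 cm⁻¹.

-5730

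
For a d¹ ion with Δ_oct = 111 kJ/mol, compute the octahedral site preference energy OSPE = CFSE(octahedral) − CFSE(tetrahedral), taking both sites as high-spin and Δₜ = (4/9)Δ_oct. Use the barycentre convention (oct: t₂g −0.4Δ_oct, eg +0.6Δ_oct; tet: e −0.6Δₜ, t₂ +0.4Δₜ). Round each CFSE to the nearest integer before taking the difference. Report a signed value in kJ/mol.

Octahedral high-spin t2g^1 e_g^0: CFSE = -0.4 × 111 = -44 kJ/mol.
Tetrahedral e^1 t2^0 gives -0.6Δₜ = -0.6 × (4/9) × 111 = -30 kJ/mol.
OSPE = -44 − (-30) = -14 kJ/mol.

-14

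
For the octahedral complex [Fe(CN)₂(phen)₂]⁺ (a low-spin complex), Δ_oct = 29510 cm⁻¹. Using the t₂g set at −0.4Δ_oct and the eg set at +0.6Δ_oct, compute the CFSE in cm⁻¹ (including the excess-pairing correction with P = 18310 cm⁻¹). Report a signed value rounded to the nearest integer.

-22400

Ligand charges: 2×(-1) from CN⁻ and 2×(+0) from phen sum to -2; with overall charge +1, Fe is +3.
Fe³⁺: group 8, so d-count = 8 − 3 = 5.
The d⁵ electrons fill as t₂g⁵ eg⁰.
The orbital stabilization is -2.0Δ_oct = -2.0 × 29510 = -59020 cm⁻¹.
Pairing penalty: 2 pairs vs 0 in the high-spin reference → 2 extra × P = 36620 cm⁻¹.
Overall CFSE = -59020 + 36620 = -22400 cm⁻¹.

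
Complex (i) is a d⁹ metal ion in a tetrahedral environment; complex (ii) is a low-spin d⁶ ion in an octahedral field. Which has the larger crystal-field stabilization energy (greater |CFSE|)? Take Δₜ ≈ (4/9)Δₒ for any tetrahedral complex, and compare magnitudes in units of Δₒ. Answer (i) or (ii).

(ii)

(i): Tetrahedral splitting is small, so the complex is high-spin; e⁴ t₂⁵, CFSE = -0.4Δₜ ≈ -0.18Δₒ.
(ii): t₂g⁶ eg⁰, CFSE = -2.4Δₒ.
So (ii) has the larger |CFSE|.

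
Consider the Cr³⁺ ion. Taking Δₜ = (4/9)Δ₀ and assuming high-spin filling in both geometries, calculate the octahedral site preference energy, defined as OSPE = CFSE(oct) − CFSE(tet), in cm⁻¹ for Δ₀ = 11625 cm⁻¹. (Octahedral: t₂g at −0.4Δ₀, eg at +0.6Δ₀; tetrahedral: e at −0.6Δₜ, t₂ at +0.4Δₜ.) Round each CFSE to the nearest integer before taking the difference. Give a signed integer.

-9817

Cr sits in group 6; removing 3 electrons leaves Cr³⁺ with 6 − 3 = 3 d electrons.
Octahedral (high-spin): t2g^3 e_g^0, CFSE = 3(−0.4) + 0(+0.6) = -1.2Δ₀ = -1.2 × 11625 = -13950 cm⁻¹.
Tetrahedral: e^2 t2^1, CFSE = 2(−0.6) + 1(+0.4) = -0.8Δₜ = -0.8 × (4/9) × 11625 = -4133 cm⁻¹.
OSPE = -13950 − (-4133) = -9817 cm⁻¹.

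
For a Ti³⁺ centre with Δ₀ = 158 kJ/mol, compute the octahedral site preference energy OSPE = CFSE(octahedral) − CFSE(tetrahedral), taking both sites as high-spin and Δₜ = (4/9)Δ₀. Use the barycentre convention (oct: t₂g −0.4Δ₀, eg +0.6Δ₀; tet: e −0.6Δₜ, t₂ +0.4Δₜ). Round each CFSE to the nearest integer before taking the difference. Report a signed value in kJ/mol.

-21

Group 4 minus oxidation state +3 gives a d¹ configuration for Ti³⁺.
Octahedral (high-spin): t2g^1 e_g^0, CFSE = 1(−0.4) + 0(+0.6) = -0.4Δ₀ = -0.4 × 158 = -63 kJ/mol.
In a tetrahedral site the filling is e^1 t2^0: CFSE(tet) = -0.6Δₜ = -0.6 × (4/9)(158) = -42 kJ/mol.
OSPE = CFSE(oct) − CFSE(tet) = -63 − (-42) = -21 kJ/mol.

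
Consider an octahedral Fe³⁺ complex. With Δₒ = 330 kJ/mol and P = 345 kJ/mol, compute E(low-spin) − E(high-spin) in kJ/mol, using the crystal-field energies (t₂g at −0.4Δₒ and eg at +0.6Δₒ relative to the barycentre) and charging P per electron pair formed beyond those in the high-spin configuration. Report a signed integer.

Fe sits in group 8; removing 3 electrons leaves Fe³⁺ with 8 − 3 = 5 d electrons.
High-spin d⁵ fills as t₂g³ eg² with CFSE 3(−0.4) + 2(+0.6) = 0.0Δₒ = 0 kJ/mol.
Low-spin: t₂g⁵ eg⁰, orbital CFSE = -2.0Δₒ = -660 kJ/mol; plus 2 excess pairs × P = +690 kJ/mol; total 30 kJ/mol.
The difference is 30 − (0) = 30 kJ/mol, so high-spin lies lower.

30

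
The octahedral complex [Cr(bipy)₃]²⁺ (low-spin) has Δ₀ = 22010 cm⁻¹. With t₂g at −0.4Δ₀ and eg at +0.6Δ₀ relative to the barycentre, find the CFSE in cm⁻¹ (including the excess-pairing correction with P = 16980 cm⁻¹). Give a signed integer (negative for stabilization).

bipy is neutral, so the +2 overall charge sits on Cr: oxidation state +2.
Group 6 minus oxidation state +2 gives a d⁴ configuration for Cr²⁺.
The d⁴ electrons fill as t₂g⁴ eg⁰.
The orbital stabilization is -1.6Δ₀ = -1.6 × 22010 = -35216 cm⁻¹.
High-spin d⁴ would be t₂g³ eg¹ with 0 pairs; low-spin has 1, so 1 excess pair costs +1P = +16980 cm⁻¹.
Combining: -35216 + 16980 = -18236 cm⁻¹.

-18236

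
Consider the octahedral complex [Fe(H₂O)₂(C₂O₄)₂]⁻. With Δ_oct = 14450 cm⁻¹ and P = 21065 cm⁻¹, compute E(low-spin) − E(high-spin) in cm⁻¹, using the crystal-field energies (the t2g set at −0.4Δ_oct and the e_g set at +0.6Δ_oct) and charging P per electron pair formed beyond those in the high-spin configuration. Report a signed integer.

13230

Ligand charges: 2×(+0) from H₂O and 2×(-2) from C₂O₄²⁻ sum to -4; with overall charge -1, Fe is +3.
Fe is in group 8, so Fe³⁺ is d⁵ (8 − 3 = 5).
High-spin: t2g^3 e_g^2, CFSE = 0.0Δ_oct = 0 cm⁻¹.
Low-spin: t2g^5 e_g^0, orbital CFSE = -2.0Δ_oct = -28900 cm⁻¹; plus 2 excess pairs × P = +42130 cm⁻¹; total 13230 cm⁻¹.
The difference is 13230 − (0) = 13230 cm⁻¹, so high-spin lies lower.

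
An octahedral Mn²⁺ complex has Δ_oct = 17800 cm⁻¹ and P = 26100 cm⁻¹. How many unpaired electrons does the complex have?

5

Mn is in group 7, so Mn²⁺ is d⁵ (7 − 2 = 5).
Here Δ_oct < P (17800 < 26100), so the high-spin state is favoured.
That gives t₂g³ eg².
Unpaired electrons: 5.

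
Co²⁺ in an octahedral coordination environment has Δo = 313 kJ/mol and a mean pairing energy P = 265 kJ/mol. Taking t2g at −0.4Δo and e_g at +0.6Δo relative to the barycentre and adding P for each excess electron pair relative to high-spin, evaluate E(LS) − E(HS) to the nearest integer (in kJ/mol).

Group 9 minus oxidation state +2 gives a d⁷ configuration for Co²⁺.
In the high-spin limit (t2g^5 e_g^2) the orbital term is -0.8Δo = -250 kJ/mol, with no excess pairing.
Low-spin: t2g^6 e_g^1, orbital CFSE = -1.8Δo = -563 kJ/mol; plus 1 excess pair × P = +265 kJ/mol; total -298 kJ/mol.
Thus E(LS) − E(HS) = -48 kJ/mol.

-48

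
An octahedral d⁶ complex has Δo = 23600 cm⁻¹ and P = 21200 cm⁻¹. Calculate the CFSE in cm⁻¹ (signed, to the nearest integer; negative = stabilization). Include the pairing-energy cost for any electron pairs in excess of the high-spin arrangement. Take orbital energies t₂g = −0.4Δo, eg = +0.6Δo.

-14240

Since Δo = 23600 cm⁻¹ > P = 21200 cm⁻¹, the complex adopts the low-spin configuration.
Filling d⁶ accordingly: t₂g⁶ eg⁰.
Orbital CFSE = -2.4Δo = -2.4 × 23600 = -56640 cm⁻¹.
Excess pairs vs high-spin: 3 − 1 = 2; pairing cost = +42400 cm⁻¹.
Net CFSE = -56640 + 42400 = -14240 cm⁻¹.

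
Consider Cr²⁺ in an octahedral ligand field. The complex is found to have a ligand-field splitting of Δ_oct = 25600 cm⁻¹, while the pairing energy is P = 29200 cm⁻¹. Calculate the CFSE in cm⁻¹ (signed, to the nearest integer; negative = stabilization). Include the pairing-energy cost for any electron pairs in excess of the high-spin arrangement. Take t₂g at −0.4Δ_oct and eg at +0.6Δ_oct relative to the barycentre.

Cr sits in group 6; removing 2 electrons leaves Cr²⁺ with 6 − 2 = 4 d electrons.
Here Δ_oct < P (25600 < 29200), so the high-spin state is favoured.
Configuration: t₂g³ eg¹.
Orbital CFSE = -0.6Δ_oct = -0.6 × 25600 = -15360 cm⁻¹.
High-spin has no excess pairs, so no pairing correction applies.

-15360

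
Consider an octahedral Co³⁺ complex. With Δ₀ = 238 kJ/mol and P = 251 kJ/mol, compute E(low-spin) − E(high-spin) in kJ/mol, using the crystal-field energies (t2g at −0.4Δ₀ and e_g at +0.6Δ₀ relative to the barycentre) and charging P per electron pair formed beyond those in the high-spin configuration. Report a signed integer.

26

Co sits in group 9; removing 3 electrons leaves Co³⁺ with 9 − 3 = 6 d electrons.
High-spin: t2g^4 e_g^2, CFSE = -0.4Δ₀ = -95 kJ/mol.
Low-spin: t2g^6 e_g^0, orbital CFSE = -2.4Δ₀ = -571 kJ/mol; plus 2 excess pairs × P = +502 kJ/mol; total -69 kJ/mol.
The difference is -69 − (-95) = 26 kJ/mol, so high-spin lies lower.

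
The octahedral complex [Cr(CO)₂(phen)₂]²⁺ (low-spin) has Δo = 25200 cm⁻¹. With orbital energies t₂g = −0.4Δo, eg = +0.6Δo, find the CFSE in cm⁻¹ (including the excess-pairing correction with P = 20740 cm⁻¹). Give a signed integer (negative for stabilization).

-19580

Ligand charges: 2×(+0) from CO and 2×(+0) from phen sum to +0; with overall charge +2, Cr is +2.
Cr is in group 6, so Cr²⁺ is d⁴ (6 − 2 = 4).
Configuration: t₂g⁴ eg⁰.
Orbital CFSE = 4(-0.4) + 0(0.6) = -1.6Δo = -1.6 × 25200 = -40320 cm⁻¹.
Relative to high-spin t₂g³ eg¹ (0 paired), the low-spin configuration has 1 additional pair, contributing +1 × 20740 = +20740 cm⁻¹.
Net CFSE = -40320 + 20740 = -19580 cm⁻¹.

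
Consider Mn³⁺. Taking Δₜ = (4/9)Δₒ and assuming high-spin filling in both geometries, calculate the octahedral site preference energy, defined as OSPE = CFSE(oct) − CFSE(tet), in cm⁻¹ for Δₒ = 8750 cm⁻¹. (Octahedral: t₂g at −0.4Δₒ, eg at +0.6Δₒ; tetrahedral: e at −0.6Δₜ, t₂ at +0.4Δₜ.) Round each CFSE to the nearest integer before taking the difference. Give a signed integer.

-3694

Group 7 minus oxidation state +3 gives a d⁴ configuration for Mn³⁺.
Octahedral (high-spin): t2g^3 e_g^1, CFSE = 3(−0.4) + 1(+0.6) = -0.6Δₒ = -0.6 × 8750 = -5250 cm⁻¹.
Tetrahedral e^2 t2^2 gives -0.4Δₜ = -0.4 × (4/9) × 8750 = -1556 cm⁻¹.
OSPE = -5250 − (-1556) = -3694 cm⁻¹.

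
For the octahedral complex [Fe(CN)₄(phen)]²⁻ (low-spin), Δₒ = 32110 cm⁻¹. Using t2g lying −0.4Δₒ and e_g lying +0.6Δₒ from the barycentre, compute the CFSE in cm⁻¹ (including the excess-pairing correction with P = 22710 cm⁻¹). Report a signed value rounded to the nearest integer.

-31644

Ligand charges: 4×(-1) from CN⁻ and 1×(+0) from phen sum to -4; with overall charge -2, Fe is +2.
Fe²⁺: group 8, so d-count = 8 − 2 = 6.
The d⁶ electrons fill as t2g^6 e_g^0.
CFSE(orbital) = 6×(-0.4Δₒ) + 0×(0.6Δₒ) = -2.4Δₒ; with Δₒ = 32110 cm⁻¹ that is -77064 cm⁻¹.
High-spin d⁶ would be t2g^4 e_g^2 with 1 pair; low-spin has 3, so 2 excess pairs cost +2P = +45420 cm⁻¹.
Overall CFSE = -77064 + 45420 = -31644 cm⁻¹.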